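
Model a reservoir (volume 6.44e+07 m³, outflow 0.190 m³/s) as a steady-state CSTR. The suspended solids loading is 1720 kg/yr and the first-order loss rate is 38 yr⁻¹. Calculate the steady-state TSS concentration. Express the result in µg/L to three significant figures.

0.701 µg/L

Outflow Q = 0.190 m³/s × 3.156e+07 s/yr = 5.996e+06 m³/yr.
Steady-state CSTR mass balance: W = Q·C + k·V·C, so C = W/(Q + kV).
Q + kV = 5.996e+06 + 38·6.44e+07 = 2.453e+09 m³/yr.
C = 1720/2.453e+09 = 7.011e-07 kg/m³ = 0.0007011 mg/L = 0.7011 µg/L.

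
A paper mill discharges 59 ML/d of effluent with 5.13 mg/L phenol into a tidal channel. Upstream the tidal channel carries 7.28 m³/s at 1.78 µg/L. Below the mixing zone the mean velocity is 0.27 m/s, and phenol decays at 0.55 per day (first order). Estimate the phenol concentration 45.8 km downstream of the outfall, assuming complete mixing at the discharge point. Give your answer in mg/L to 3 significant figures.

0.150 mg/L

59 ML/d = 0.6829 m³/s.
1.78 µg/L = 0.00178 mg/L.
After complete mixing, C₀ = (0.6829·5.13 + 7.28·0.00178) / 7.963 = 0.4416 mg/L.
Travel time t = 4.58e+04 m / 0.27 m/s = 1.696e+05 s = 1.963 d.
C = 0.4416·exp(−0.55·1.963) = 0.4416·0.3397 = 0.15 mg/L.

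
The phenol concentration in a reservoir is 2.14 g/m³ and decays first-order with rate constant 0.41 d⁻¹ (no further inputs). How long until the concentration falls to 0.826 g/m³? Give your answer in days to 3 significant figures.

2.32 d

t = ln(C₀/C)/k = ln(2.14/0.826)/0.41 = 0.952/0.41 = 2.322 d.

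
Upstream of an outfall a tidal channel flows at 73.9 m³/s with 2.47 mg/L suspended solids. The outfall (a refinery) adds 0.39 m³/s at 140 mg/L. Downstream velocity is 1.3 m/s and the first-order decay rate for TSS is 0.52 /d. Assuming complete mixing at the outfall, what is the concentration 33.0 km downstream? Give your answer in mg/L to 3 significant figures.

After complete mixing, C₀ = (0.39·140 + 73.9·2.47) / 74.29 = 3.192 mg/L.
Travel time t = 3.3e+04 m / 1.3 m/s = 2.538e+04 s = 0.2938 d.
C = 3.192·exp(−0.52·0.2938) = 3.192·0.8583 = 2.74 mg/L.

2.74 mg/L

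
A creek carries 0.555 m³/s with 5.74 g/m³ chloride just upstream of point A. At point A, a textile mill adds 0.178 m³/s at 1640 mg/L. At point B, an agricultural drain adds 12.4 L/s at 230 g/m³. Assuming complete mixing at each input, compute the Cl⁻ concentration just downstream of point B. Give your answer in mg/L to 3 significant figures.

After input A: C = (0.555·5.74 + 0.178·1640) / 0.733 = 402.6 mg/L.
12.4 L/s = 0.0124 m³/s.
After input B: C = (0.733·402.6 + 0.0124·230) / 0.7454 = 399.7 mg/L.

400 mg/L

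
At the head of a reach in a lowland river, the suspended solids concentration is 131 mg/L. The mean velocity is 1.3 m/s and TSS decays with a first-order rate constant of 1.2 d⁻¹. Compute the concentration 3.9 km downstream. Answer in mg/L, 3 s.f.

126 mg/L

Travel time t = 3.9 km / 1.3 m/s = 3900/1.3 = 3000 s = 0.03472 d.
First-order decay: C = 131·exp(−1.2·0.03472) = 131·0.9592 = 125.7 mg/L.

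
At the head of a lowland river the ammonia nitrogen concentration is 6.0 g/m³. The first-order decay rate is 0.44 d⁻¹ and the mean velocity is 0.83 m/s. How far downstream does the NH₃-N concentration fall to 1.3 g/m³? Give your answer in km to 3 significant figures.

249 km

From C = C₀·e^(−kt), t = ln(C₀/C)/k = ln(6.0/1.3)/0.44 = 1.529/0.44 = 3.476 d.
Distance = v·t = 0.83 m/s × 3.003e+05 s = 2.493e+05 m = 249.3 km.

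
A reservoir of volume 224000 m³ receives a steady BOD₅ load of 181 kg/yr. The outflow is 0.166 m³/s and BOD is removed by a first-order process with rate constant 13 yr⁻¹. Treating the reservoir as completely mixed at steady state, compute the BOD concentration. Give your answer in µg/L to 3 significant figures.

Outflow Q = 0.166 m³/s × 3.156e+07 s/yr = 5.239e+06 m³/yr.
Steady-state CSTR mass balance: W = Q·C + k·V·C, so C = W/(Q + kV).
Q + kV = 5.239e+06 + 13·224000 = 8.151e+06 m³/yr.
C = 181/8.151e+06 = 2.221e-05 kg/m³ = 0.02221 mg/L = 22.21 µg/L.

22.2 µg/L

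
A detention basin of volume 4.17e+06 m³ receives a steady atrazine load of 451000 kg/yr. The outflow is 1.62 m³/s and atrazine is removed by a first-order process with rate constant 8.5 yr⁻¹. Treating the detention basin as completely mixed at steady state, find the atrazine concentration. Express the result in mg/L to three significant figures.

5.21 mg/L

Outflow Q = 1.62 m³/s × 3.156e+07 s/yr = 5.112e+07 m³/yr.
Steady-state CSTR mass balance: W = Q·C + k·V·C, so C = W/(Q + kV).
Q + kV = 5.112e+07 + 8.5·4.17e+06 = 8.657e+07 m³/yr.
C = 451000/8.657e+07 = 0.00521 kg/m³ = 5.21 mg/L.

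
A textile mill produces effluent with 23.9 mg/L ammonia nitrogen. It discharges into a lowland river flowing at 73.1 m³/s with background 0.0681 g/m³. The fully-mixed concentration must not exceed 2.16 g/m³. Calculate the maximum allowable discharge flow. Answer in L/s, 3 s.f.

7030 L/s

Mass balance at complete mixing: C_std·(Q_w + Q_r) = Q_w·C_e + Q_r·C_b.
Rearranging, Q_w = Q_r·(C_std − C_b)/(C_e − C_std) = 73.1·(2.16 − 0.0681) / (23.9 − 2.16) = 7.034 m³/s.
= 7034 L/s.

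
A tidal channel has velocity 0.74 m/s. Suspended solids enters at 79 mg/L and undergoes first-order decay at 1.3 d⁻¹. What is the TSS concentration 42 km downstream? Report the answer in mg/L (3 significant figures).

Travel time t = 42 km / 0.74 m/s = 4.2e+04/0.74 = 5.676e+04 s = 0.6569 d.
First-order decay: C = 79·exp(−1.3·0.6569) = 79·0.4257 = 33.63 mg/L.

33.6 mg/L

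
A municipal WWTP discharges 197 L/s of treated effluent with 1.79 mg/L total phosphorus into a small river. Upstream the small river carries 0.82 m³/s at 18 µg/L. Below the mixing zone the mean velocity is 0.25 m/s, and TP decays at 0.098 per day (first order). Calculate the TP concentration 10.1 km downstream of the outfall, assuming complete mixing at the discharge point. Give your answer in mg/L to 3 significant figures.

0.345 mg/L

197 L/s = 0.197 m³/s.
18 µg/L = 0.018 mg/L.
After complete mixing, C₀ = (0.197·1.79 + 0.82·0.018) / 1.017 = 0.3612 mg/L.
Travel time t = 1.01e+04 m / 0.25 m/s = 4.04e+04 s = 0.4676 d.
C = 0.3612·exp(−0.098·0.4676) = 0.3612·0.9552 = 0.3451 mg/L.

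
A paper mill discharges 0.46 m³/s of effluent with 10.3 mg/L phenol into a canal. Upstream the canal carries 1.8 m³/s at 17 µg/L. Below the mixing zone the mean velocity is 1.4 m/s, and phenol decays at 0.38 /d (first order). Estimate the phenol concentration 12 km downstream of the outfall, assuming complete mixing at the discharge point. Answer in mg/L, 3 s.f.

17 µg/L = 0.017 mg/L.
After complete mixing, C₀ = (0.46·10.3 + 1.8·0.017) / 2.26 = 2.11 mg/L.
Travel time t = 1.2e+04 m / 1.4 m/s = 8571 s = 0.09921 d.
C = 2.11·exp(−0.38·0.09921) = 2.11·0.963 = 2.032 mg/L.

2.03 mg/L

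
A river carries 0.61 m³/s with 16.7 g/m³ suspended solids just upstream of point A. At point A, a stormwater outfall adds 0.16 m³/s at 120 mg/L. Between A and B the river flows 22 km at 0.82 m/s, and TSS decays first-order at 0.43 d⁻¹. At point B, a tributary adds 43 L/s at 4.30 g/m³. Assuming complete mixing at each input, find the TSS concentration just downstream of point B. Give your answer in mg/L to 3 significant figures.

After input A: C = (0.61·16.7 + 0.16·120) / 0.77 = 38.16 mg/L.
Over the 22 km reach to input B (t = 2.683e+04 s = 0.3105 d), decay gives C = 38.16·exp(−0.43·0.3105) = 33.39 mg/L.
43 L/s = 0.043 m³/s.
After input B: C = (0.77·33.39 + 0.043·4.3) / 0.813 = 31.86 mg/L.

31.9 mg/L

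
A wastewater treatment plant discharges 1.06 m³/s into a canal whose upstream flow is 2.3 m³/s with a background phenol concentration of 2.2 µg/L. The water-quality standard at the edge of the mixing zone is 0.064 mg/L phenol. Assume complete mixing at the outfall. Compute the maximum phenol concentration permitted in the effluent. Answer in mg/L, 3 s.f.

0.198 mg/L

2.2 µg/L = 0.0022 mg/L.
Mass balance: 0.064·3.36 = 1.06·Cₑ + 2.3·0.0022.
Cₑ = (0.215 − 0.00506) / 1.06 = 0.1981 mg/L.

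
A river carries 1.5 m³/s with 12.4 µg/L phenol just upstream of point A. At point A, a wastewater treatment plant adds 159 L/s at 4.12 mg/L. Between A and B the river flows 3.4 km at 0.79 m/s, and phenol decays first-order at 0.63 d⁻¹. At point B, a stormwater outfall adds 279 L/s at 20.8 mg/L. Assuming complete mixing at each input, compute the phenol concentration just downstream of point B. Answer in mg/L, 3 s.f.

3.33 mg/L

12.4 µg/L = 0.0124 mg/L.
159 L/s = 0.159 m³/s.
After input A: C = (1.5·0.0124 + 0.159·4.12) / 1.659 = 0.4061 mg/L.
Over the 3.4 km reach to input B (t = 4304 s = 0.04981 d), decay gives C = 0.4061·exp(−0.63·0.04981) = 0.3935 mg/L.
279 L/s = 0.279 m³/s.
After input B: C = (1.659·0.3935 + 0.279·20.8) / 1.938 = 3.331 mg/L.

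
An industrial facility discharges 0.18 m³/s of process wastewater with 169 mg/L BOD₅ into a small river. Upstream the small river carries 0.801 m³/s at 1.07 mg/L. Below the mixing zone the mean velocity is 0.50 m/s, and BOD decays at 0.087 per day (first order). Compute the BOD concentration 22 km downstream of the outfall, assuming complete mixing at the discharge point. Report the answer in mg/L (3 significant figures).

After complete mixing, C₀ = (0.18·169 + 0.801·1.07) / 0.981 = 31.88 mg/L.
Travel time t = 2.2e+04 m / 0.50 m/s = 4.4e+04 s = 0.5093 d.
C = 31.88·exp(−0.087·0.5093) = 31.88·0.9567 = 30.5 mg/L.

30.5 mg/L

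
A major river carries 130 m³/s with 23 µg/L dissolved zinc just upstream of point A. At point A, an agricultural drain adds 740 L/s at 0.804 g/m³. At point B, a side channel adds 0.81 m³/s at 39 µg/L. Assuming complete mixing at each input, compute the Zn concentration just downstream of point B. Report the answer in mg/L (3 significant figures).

23 µg/L = 0.023 mg/L.
740 L/s = 0.74 m³/s.
After input A: C = (130·0.023 + 0.74·0.804) / 130.7 = 0.02742 mg/L.
39 µg/L = 0.039 mg/L.
After input B: C = (130.7·0.02742 + 0.81·0.039) / 131.6 = 0.02749 mg/L.

0.0275 mg/L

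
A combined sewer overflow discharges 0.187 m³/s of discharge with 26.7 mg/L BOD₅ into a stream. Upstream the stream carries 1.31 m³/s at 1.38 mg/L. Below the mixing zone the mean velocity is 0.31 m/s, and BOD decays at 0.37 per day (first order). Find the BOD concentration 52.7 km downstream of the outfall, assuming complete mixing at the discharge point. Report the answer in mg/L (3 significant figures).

After complete mixing, C₀ = (0.187·26.7 + 1.31·1.38) / 1.497 = 4.543 mg/L.
Travel time t = 5.27e+04 m / 0.31 m/s = 1.7e+05 s = 1.968 d.
C = 4.543·exp(−0.37·1.968) = 4.543·0.4829 = 2.194 mg/L.

2.19 mg/L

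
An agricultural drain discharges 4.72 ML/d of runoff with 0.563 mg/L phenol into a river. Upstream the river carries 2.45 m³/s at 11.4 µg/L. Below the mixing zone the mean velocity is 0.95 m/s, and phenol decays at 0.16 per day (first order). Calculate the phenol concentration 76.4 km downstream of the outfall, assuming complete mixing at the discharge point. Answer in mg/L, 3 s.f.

0.0202 mg/L

4.72 ML/d = 0.05463 m³/s.
11.4 µg/L = 0.0114 mg/L.
After complete mixing, C₀ = (0.05463·0.563 + 2.45·0.0114) / 2.505 = 0.02343 mg/L.
Travel time t = 7.64e+04 m / 0.95 m/s = 8.042e+04 s = 0.9308 d.
C = 0.02343·exp(−0.16·0.9308) = 0.02343·0.8616 = 0.02019 mg/L.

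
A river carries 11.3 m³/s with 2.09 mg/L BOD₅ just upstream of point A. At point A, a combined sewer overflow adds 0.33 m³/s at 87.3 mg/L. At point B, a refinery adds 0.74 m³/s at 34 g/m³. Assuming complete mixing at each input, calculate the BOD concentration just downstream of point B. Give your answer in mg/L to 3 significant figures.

6.27 mg/L

After input A: C = (11.3·2.09 + 0.33·87.3) / 11.63 = 4.508 mg/L.
After input B: C = (11.63·4.508 + 0.74·34) / 12.37 = 6.272 mg/L.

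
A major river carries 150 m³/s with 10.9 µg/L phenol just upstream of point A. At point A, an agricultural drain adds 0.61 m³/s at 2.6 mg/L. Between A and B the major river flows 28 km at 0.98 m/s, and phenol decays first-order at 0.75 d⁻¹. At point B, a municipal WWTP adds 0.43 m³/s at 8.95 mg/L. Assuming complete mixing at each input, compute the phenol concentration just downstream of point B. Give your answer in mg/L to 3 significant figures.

10.9 µg/L = 0.0109 mg/L.
After input A: C = (150·0.0109 + 0.61·2.6) / 150.6 = 0.02139 mg/L.
Over the 28 km reach to input B (t = 2.857e+04 s = 0.3307 d), decay gives C = 0.02139·exp(−0.75·0.3307) = 0.01669 mg/L.
After input B: C = (150.6·0.01669 + 0.43·8.95) / 151 = 0.04212 mg/L.

0.0421 mg/L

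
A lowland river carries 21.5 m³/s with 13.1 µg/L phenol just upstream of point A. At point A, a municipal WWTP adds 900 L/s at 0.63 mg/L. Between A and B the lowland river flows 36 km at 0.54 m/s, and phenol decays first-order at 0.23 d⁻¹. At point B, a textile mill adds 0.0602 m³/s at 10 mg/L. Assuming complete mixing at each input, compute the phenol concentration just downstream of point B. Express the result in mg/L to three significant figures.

13.1 µg/L = 0.0131 mg/L.
900 L/s = 0.9 m³/s.
After input A: C = (21.5·0.0131 + 0.9·0.63) / 22.4 = 0.03789 mg/L.
Over the 36 km reach to input B (t = 6.667e+04 s = 0.7716 d), decay gives C = 0.03789·exp(−0.23·0.7716) = 0.03173 mg/L.
After input B: C = (22.4·0.03173 + 0.0602·10) / 22.46 = 0.05844 mg/L.

0.0584 mg/L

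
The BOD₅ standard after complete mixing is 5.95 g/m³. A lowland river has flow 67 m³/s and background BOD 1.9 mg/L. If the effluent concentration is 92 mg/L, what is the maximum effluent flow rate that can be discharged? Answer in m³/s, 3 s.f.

Mass balance at complete mixing: C_std·(Q_w + Q_r) = Q_w·C_e + Q_r·C_b.
Rearranging, Q_w = Q_r·(C_std − C_b)/(C_e − C_std) = 67·(5.95 − 1.9) / (92 − 5.95) = 3.153 m³/s.

3.15 m³/s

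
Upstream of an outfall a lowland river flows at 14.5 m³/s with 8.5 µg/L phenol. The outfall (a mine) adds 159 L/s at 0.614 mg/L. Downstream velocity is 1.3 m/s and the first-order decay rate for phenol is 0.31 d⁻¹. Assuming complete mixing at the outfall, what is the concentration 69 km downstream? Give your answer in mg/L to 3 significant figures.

159 L/s = 0.159 m³/s.
8.5 µg/L = 0.0085 mg/L.
After complete mixing, C₀ = (0.159·0.614 + 14.5·0.0085) / 14.66 = 0.01507 mg/L.
Travel time t = 6.9e+04 m / 1.3 m/s = 5.308e+04 s = 0.6143 d.
C = 0.01507·exp(−0.31·0.6143) = 0.01507·0.8266 = 0.01245 mg/L.

0.0125 mg/L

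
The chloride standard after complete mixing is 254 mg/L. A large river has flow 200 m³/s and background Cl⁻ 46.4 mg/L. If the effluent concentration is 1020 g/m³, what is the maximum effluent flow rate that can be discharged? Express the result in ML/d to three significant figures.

Mass balance at complete mixing: C_std·(Q_w + Q_r) = Q_w·C_e + Q_r·C_b.
Rearranging, Q_w = Q_r·(C_std − C_b)/(C_e − C_std) = 200·(254 − 46.4) / (1020 − 254) = 54.2 m³/s.
= 4683 ML/d.

4680 ML/d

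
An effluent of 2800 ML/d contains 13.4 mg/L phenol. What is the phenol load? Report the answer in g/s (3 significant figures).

2800 ML/d = 32.41 m³/s.
Mass flux = Q·C = 32.41 m³/s × 13.4 g/m³ = 434.3 g/s.

434 g/s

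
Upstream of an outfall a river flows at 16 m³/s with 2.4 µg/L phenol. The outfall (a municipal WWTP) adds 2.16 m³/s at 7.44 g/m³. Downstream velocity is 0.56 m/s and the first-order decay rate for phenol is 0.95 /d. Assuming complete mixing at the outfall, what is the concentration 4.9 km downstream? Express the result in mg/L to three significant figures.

0.806 mg/L

2.4 µg/L = 0.0024 mg/L.
After complete mixing, C₀ = (2.16·7.44 + 16·0.0024) / 18.16 = 0.887 mg/L.
Travel time t = 4900 m / 0.56 m/s = 8750 s = 0.1013 d.
C = 0.887·exp(−0.95·0.1013) = 0.887·0.9083 = 0.8057 mg/L.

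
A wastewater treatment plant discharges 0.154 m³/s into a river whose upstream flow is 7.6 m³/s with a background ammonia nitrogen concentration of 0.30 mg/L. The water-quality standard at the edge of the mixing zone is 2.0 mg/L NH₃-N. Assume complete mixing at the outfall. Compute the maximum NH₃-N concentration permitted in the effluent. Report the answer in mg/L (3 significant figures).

85.9 mg/L

Mass balance: 2·7.754 = 0.154·Cₑ + 7.6·0.3.
Cₑ = (15.51 − 2.28) / 0.154 = 85.9 mg/L.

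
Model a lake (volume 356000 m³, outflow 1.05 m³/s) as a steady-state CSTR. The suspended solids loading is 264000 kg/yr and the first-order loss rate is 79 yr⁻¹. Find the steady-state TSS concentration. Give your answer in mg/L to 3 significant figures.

Outflow Q = 1.05 m³/s × 3.156e+07 s/yr = 3.314e+07 m³/yr.
Steady-state CSTR mass balance: W = Q·C + k·V·C, so C = W/(Q + kV).
Q + kV = 3.314e+07 + 79·356000 = 6.126e+07 m³/yr.
C = 264000/6.126e+07 = 0.00431 kg/m³ = 4.31 mg/L.

4.31 mg/L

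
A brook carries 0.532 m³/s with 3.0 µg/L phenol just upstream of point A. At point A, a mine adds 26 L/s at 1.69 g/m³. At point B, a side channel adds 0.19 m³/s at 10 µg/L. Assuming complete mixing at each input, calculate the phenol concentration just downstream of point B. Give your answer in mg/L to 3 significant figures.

3.0 µg/L = 0.003 mg/L.
26 L/s = 0.026 m³/s.
After input A: C = (0.532·0.003 + 0.026·1.69) / 0.558 = 0.08161 mg/L.
10 µg/L = 0.01 mg/L.
After input B: C = (0.558·0.08161 + 0.19·0.01) / 0.748 = 0.06342 mg/L.

0.0634 mg/L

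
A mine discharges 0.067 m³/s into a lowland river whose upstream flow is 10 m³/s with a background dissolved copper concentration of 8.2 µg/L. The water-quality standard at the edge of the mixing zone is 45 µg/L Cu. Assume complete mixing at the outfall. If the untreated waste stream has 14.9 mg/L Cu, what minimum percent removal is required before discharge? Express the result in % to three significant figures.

8.2 µg/L = 0.0082 mg/L.
45 µg/L = 0.045 mg/L.
Mass balance: 0.045·10.07 = 0.067·Cₑ + 10·0.0082.
Cₑ = (0.453 − 0.082) / 0.067 = 5.538 mg/L.
Required removal = 1 − 5.538/14.9 = 62.84 %.

62.8 %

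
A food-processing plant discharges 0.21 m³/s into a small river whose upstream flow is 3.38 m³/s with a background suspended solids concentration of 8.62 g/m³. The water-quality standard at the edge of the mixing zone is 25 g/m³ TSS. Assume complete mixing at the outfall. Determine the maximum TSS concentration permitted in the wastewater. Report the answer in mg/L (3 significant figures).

Mass balance: 25·3.59 = 0.21·Cₑ + 3.38·8.62.
Cₑ = (89.75 − 29.14) / 0.21 = 288.6 mg/L.

289 mg/L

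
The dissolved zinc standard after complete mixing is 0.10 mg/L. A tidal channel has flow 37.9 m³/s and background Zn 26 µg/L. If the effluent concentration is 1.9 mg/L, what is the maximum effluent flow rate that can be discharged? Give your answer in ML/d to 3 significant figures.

135 ML/d

26 µg/L = 0.026 mg/L.
Mass balance at complete mixing: C_std·(Q_w + Q_r) = Q_w·C_e + Q_r·C_b.
Rearranging, Q_w = Q_r·(C_std − C_b)/(C_e − C_std) = 37.9·(0.1 − 0.026) / (1.9 − 0.1) = 1.558 m³/s.
= 134.6 ML/d.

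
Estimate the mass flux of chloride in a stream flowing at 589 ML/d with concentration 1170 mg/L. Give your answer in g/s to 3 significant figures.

589 ML/d = 6.817 m³/s.
Mass flux = Q·C = 6.817 m³/s × 1170 g/m³ = 7976 g/s.

7980 g/s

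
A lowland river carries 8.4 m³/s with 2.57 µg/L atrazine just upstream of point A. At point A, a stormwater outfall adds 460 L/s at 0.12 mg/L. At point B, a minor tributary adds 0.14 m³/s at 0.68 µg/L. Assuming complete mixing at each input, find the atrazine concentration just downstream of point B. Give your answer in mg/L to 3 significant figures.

2.57 µg/L = 0.00257 mg/L.
460 L/s = 0.46 m³/s.
After input A: C = (8.4·0.00257 + 0.46·0.12) / 8.86 = 0.008667 mg/L.
0.68 µg/L = 0.00068 mg/L.
After input B: C = (8.86·0.008667 + 0.14·0.00068) / 9 = 0.008543 mg/L.

0.00854 mg/L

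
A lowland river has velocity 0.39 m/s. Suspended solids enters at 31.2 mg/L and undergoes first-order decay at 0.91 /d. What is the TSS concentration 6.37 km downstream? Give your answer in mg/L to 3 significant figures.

Travel time t = 6.37 km / 0.39 m/s = 6370/0.39 = 1.633e+04 s = 0.189 d.
First-order decay: C = 31.2·exp(−0.91·0.189) = 31.2·0.842 = 26.27 mg/L.

26.3 mg/L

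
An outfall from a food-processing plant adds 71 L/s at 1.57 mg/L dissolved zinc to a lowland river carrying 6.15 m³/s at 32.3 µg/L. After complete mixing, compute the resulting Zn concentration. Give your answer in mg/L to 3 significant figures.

71 L/s = 0.071 m³/s.
32.3 µg/L = 0.0323 mg/L.
Flow-weighted mixing gives C = (0.071·1.57 + 6.15·0.0323) / (0.071 + 6.15) = 0.3101/6.221 = 0.04985 mg/L.

0.0498 mg/L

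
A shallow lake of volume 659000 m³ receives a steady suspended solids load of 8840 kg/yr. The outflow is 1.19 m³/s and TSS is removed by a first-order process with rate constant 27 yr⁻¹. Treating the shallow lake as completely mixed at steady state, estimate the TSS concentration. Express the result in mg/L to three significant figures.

Outflow Q = 1.19 m³/s × 3.156e+07 s/yr = 3.755e+07 m³/yr.
Steady-state CSTR mass balance: W = Q·C + k·V·C, so C = W/(Q + kV).
Q + kV = 3.755e+07 + 27·659000 = 5.535e+07 m³/yr.
C = 8840/5.535e+07 = 0.0001597 kg/m³ = 0.1597 mg/L.

0.160 mg/L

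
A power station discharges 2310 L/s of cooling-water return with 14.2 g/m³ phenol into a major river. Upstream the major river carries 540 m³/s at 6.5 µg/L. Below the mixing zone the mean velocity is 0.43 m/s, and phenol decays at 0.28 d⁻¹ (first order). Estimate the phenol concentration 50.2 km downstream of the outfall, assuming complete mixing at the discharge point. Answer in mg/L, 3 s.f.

2310 L/s = 2.31 m³/s.
6.5 µg/L = 0.0065 mg/L.
After complete mixing, C₀ = (2.31·14.2 + 540·0.0065) / 542.3 = 0.06696 mg/L.
Travel time t = 5.02e+04 m / 0.43 m/s = 1.167e+05 s = 1.351 d.
C = 0.06696·exp(−0.28·1.351) = 0.06696·0.685 = 0.04587 mg/L.

0.0459 mg/L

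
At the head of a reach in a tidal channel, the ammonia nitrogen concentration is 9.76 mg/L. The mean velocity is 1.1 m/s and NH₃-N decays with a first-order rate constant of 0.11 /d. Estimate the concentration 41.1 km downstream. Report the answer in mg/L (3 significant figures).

Travel time t = 41.1 km / 1.1 m/s = 4.11e+04/1.1 = 3.736e+04 s = 0.4324 d.
First-order decay: C = 9.76·exp(−0.11·0.4324) = 9.76·0.9535 = 9.307 mg/L.

9.31 mg/L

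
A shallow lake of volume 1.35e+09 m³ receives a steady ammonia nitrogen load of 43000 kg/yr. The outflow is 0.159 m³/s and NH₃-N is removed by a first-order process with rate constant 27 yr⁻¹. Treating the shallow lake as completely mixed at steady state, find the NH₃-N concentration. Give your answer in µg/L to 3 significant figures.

1.18 µg/L

Outflow Q = 0.159 m³/s × 3.156e+07 s/yr = 5.018e+06 m³/yr.
Steady-state CSTR mass balance: W = Q·C + k·V·C, so C = W/(Q + kV).
Q + kV = 5.018e+06 + 27·1.35e+09 = 3.646e+10 m³/yr.
C = 43000/3.646e+10 = 1.18e-06 kg/m³ = 0.00118 mg/L = 1.18 µg/L.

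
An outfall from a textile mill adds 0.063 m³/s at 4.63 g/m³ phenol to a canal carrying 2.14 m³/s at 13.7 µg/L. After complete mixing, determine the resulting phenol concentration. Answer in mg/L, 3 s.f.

13.7 µg/L = 0.0137 mg/L.
Flow-weighted mixing gives C = (0.063·4.63 + 2.14·0.0137) / (0.063 + 2.14) = 0.321/2.203 = 0.1457 mg/L.

0.146 mg/L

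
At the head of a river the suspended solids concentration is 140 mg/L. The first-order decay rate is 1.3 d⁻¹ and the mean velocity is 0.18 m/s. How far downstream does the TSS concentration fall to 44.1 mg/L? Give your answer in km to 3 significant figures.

13.8 km

From C = C₀·e^(−kt), t = ln(C₀/C)/k = ln(140/44.1)/1.3 = 1.155/1.3 = 0.8886 d.
Distance = v·t = 0.18 m/s × 7.678e+04 s = 1.382e+04 m = 13.82 km.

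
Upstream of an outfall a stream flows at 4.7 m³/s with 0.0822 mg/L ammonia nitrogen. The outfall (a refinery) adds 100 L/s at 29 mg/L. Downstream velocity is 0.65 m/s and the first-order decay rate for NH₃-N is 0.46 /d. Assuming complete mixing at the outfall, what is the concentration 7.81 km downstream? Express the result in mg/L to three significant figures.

0.642 mg/L

100 L/s = 0.1 m³/s.
After complete mixing, C₀ = (0.1·29 + 4.7·0.0822) / 4.8 = 0.6847 mg/L.
Travel time t = 7810 m / 0.65 m/s = 1.202e+04 s = 0.1391 d.
C = 0.6847·exp(−0.46·0.1391) = 0.6847·0.938 = 0.6422 mg/L.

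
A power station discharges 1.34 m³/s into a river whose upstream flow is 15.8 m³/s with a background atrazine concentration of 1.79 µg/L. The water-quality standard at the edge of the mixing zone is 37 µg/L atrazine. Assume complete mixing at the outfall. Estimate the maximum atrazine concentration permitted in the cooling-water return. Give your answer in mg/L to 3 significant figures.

0.452 mg/L

1.79 µg/L = 0.00179 mg/L.
37 µg/L = 0.037 mg/L.
Mass balance: 0.037·17.14 = 1.34·Cₑ + 15.8·0.00179.
Cₑ = (0.6342 − 0.02828) / 1.34 = 0.4522 mg/L.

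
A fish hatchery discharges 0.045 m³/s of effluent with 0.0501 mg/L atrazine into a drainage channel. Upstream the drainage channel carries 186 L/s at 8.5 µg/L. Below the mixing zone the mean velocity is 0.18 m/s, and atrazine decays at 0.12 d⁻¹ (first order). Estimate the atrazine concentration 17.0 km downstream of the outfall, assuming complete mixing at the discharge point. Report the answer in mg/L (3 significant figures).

186 L/s = 0.186 m³/s.
8.5 µg/L = 0.0085 mg/L.
After complete mixing, C₀ = (0.045·0.0501 + 0.186·0.0085) / 0.231 = 0.0166 mg/L.
Travel time t = 1.7e+04 m / 0.18 m/s = 9.444e+04 s = 1.093 d.
C = 0.0166·exp(−0.12·1.093) = 0.0166·0.8771 = 0.01456 mg/L.

0.0146 mg/L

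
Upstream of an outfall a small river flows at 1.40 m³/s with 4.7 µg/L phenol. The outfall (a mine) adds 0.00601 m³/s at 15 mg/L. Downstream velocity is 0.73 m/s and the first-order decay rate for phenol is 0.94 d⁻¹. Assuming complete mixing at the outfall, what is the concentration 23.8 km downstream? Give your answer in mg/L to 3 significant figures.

4.7 µg/L = 0.0047 mg/L.
After complete mixing, C₀ = (0.00601·15 + 1.4·0.0047) / 1.406 = 0.0688 mg/L.
Travel time t = 2.38e+04 m / 0.73 m/s = 3.26e+04 s = 0.3773 d.
C = 0.0688·exp(−0.94·0.3773) = 0.0688·0.7014 = 0.04825 mg/L.

0.0483 mg/L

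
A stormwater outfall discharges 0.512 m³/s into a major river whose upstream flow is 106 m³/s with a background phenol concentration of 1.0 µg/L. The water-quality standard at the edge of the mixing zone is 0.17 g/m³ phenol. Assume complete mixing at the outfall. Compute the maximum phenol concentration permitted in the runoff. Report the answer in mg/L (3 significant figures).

35.2 mg/L

1.0 µg/L = 0.001 mg/L.
Mass balance: 0.17·106.5 = 0.512·Cₑ + 106·0.001.
Cₑ = (18.11 − 0.106) / 0.512 = 35.16 mg/L.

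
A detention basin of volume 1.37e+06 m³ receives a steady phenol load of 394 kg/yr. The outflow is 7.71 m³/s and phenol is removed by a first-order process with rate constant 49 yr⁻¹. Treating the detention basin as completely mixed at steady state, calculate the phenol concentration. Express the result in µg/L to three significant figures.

1.27 µg/L

Outflow Q = 7.71 m³/s × 3.156e+07 s/yr = 2.433e+08 m³/yr.
Steady-state CSTR mass balance: W = Q·C + k·V·C, so C = W/(Q + kV).
Q + kV = 2.433e+08 + 49·1.37e+06 = 3.104e+08 m³/yr.
C = 394/3.104e+08 = 1.269e-06 kg/m³ = 0.001269 mg/L = 1.269 µg/L.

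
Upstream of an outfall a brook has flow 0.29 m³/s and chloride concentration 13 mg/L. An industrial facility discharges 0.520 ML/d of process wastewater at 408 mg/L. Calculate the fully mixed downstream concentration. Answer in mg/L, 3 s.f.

21.0 mg/L

0.520 ML/d = 0.006019 m³/s.
Flow-weighted mixing gives C = (0.006019·408 + 0.29·13) / (0.006019 + 0.29) = 6.226/0.296 = 21.03 mg/L.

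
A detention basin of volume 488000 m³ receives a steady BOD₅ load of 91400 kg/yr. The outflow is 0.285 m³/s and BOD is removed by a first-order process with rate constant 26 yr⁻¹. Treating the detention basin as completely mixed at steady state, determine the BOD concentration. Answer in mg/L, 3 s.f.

4.22 mg/L

Outflow Q = 0.285 m³/s × 3.156e+07 s/yr = 8.994e+06 m³/yr.
Steady-state CSTR mass balance: W = Q·C + k·V·C, so C = W/(Q + kV).
Q + kV = 8.994e+06 + 26·488000 = 2.168e+07 m³/yr.
C = 91400/2.168e+07 = 0.004215 kg/m³ = 4.215 mg/L.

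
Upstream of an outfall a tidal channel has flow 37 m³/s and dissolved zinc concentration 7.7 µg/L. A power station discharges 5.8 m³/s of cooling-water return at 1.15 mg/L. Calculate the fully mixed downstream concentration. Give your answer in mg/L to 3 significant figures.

0.162 mg/L

7.7 µg/L = 0.0077 mg/L.
Flow-weighted mixing gives C = (5.8·1.15 + 37·0.0077) / (5.8 + 37) = 6.955/42.8 = 0.1625 mg/L.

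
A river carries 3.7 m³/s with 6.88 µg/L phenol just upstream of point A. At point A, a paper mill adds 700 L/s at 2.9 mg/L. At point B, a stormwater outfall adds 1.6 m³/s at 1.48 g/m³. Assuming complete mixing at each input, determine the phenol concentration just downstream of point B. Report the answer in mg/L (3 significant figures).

0.737 mg/L

6.88 µg/L = 0.00688 mg/L.
700 L/s = 0.7 m³/s.
After input A: C = (3.7·0.00688 + 0.7·2.9) / 4.4 = 0.4671 mg/L.
After input B: C = (4.4·0.4671 + 1.6·1.48) / 6 = 0.7372 mg/L.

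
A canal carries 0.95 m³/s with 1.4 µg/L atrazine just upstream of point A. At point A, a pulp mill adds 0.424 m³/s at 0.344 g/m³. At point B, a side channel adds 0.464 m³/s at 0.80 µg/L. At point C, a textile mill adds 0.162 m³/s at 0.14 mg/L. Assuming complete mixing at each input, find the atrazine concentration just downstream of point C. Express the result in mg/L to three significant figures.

0.0851 mg/L

1.4 µg/L = 0.0014 mg/L.
After input A: C = (0.95·0.0014 + 0.424·0.344) / 1.374 = 0.1071 mg/L.
0.80 µg/L = 0.0008 mg/L.
After input B: C = (1.374·0.1071 + 0.464·0.0008) / 1.838 = 0.08028 mg/L.
After input C: C = (1.838·0.08028 + 0.162·0.14) / 2 = 0.08512 mg/L.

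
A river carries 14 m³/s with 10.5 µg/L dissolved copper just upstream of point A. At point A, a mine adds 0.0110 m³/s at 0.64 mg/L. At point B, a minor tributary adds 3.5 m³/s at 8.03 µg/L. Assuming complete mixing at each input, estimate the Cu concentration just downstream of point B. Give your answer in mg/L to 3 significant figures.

0.0104 mg/L

10.5 µg/L = 0.0105 mg/L.
After input A: C = (14·0.0105 + 0.011·0.64) / 14.01 = 0.01099 mg/L.
8.03 µg/L = 0.00803 mg/L.
After input B: C = (14.01·0.01099 + 3.5·0.00803) / 17.51 = 0.0104 mg/L.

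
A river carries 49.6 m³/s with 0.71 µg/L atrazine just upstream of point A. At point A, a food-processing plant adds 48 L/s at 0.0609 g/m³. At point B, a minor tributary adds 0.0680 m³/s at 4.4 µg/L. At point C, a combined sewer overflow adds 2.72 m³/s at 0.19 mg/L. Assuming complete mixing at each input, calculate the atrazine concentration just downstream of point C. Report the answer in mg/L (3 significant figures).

0.0106 mg/L

0.71 µg/L = 0.00071 mg/L.
48 L/s = 0.048 m³/s.
After input A: C = (49.6·0.00071 + 0.048·0.0609) / 49.65 = 0.0007682 mg/L.
4.4 µg/L = 0.0044 mg/L.
After input B: C = (49.65·0.0007682 + 0.068·0.0044) / 49.72 = 0.0007732 mg/L.
After input C: C = (49.72·0.0007732 + 2.72·0.19) / 52.44 = 0.01059 mg/L.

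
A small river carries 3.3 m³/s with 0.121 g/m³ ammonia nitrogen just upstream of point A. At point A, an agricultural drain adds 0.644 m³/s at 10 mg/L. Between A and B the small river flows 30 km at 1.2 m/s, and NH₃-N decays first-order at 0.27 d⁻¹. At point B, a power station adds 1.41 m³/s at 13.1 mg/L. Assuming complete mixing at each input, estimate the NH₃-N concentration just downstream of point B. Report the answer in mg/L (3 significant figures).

4.63 mg/L

After input A: C = (3.3·0.121 + 0.644·10) / 3.944 = 1.734 mg/L.
Over the 30 km reach to input B (t = 2.5e+04 s = 0.2894 d), decay gives C = 1.734·exp(−0.27·0.2894) = 1.604 mg/L.
After input B: C = (3.944·1.604 + 1.41·13.1) / 5.354 = 4.631 mg/L.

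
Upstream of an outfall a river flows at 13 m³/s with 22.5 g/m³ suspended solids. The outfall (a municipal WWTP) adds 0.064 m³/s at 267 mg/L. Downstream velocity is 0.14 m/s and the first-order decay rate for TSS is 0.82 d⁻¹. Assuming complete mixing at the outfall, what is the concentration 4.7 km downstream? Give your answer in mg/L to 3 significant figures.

After complete mixing, C₀ = (0.064·267 + 13·22.5) / 13.06 = 23.7 mg/L.
Travel time t = 4700 m / 0.14 m/s = 3.357e+04 s = 0.3886 d.
C = 23.7·exp(−0.82·0.3886) = 23.7·0.7272 = 17.23 mg/L.

17.2 mg/L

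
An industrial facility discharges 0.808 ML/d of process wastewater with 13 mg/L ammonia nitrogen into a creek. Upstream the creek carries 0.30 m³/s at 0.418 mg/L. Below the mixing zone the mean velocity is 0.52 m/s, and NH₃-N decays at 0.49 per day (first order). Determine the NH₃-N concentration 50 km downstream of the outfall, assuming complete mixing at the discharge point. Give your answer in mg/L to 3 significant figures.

0.808 ML/d = 0.009352 m³/s.
After complete mixing, C₀ = (0.009352·13 + 0.3·0.418) / 0.3094 = 0.7984 mg/L.
Travel time t = 5e+04 m / 0.52 m/s = 9.615e+04 s = 1.113 d.
C = 0.7984·exp(−0.49·1.113) = 0.7984·0.5797 = 0.4628 mg/L.

0.463 mg/L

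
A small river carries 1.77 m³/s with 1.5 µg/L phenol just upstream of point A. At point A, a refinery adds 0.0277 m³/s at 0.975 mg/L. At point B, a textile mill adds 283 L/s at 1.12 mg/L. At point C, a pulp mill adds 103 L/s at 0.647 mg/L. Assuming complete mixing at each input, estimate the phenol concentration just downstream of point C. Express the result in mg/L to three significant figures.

0.189 mg/L

1.5 µg/L = 0.0015 mg/L.
After input A: C = (1.77·0.0015 + 0.0277·0.975) / 1.798 = 0.0165 mg/L.
283 L/s = 0.283 m³/s.
After input B: C = (1.798·0.0165 + 0.283·1.12) / 2.081 = 0.1666 mg/L.
103 L/s = 0.103 m³/s.
After input C: C = (2.081·0.1666 + 0.103·0.647) / 2.184 = 0.1892 mg/L.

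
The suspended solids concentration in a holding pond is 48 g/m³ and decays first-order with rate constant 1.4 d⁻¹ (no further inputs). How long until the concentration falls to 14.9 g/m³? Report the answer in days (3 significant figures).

t = ln(C₀/C)/k = ln(48/14.9)/1.4 = 1.17/1.4 = 0.8356 d.

0.836 d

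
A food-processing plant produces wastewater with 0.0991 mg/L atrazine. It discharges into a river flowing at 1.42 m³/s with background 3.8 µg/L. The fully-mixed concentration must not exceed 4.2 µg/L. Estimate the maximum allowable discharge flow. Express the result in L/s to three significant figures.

3.8 µg/L = 0.0038 mg/L.
4.2 µg/L = 0.0042 mg/L.
Mass balance at complete mixing: C_std·(Q_w + Q_r) = Q_w·C_e + Q_r·C_b.
Rearranging, Q_w = Q_r·(C_std − C_b)/(C_e − C_std) = 1.42·(0.0042 − 0.0038) / (0.0991 − 0.0042) = 0.005985 m³/s.
= 5.985 L/s.

5.99 L/s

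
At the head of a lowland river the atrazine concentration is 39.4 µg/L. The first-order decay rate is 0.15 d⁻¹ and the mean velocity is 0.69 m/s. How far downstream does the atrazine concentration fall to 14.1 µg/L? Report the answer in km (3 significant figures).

From C = C₀·e^(−kt), t = ln(C₀/C)/k = ln(39.4/14.1)/0.15 = 1.028/0.15 = 6.851 d.
Distance = v·t = 0.69 m/s × 5.919e+05 s = 4.084e+05 m = 408.4 km.

408 km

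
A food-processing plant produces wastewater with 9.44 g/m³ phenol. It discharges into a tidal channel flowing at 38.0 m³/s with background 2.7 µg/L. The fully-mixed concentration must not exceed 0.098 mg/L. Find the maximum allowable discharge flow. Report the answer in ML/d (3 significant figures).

2.7 µg/L = 0.0027 mg/L.
Mass balance at complete mixing: C_std·(Q_w + Q_r) = Q_w·C_e + Q_r·C_b.
Rearranging, Q_w = Q_r·(C_std − C_b)/(C_e − C_std) = 38.0·(0.098 − 0.0027) / (9.44 − 0.098) = 0.3876 m³/s.
= 33.49 ML/d.

33.5 ML/d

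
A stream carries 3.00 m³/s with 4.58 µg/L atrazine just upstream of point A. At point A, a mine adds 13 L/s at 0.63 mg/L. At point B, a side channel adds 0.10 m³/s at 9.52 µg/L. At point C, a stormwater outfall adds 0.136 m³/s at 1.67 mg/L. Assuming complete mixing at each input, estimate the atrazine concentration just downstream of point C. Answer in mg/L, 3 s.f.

0.0769 mg/L

4.58 µg/L = 0.00458 mg/L.
13 L/s = 0.013 m³/s.
After input A: C = (3·0.00458 + 0.013·0.63) / 3.013 = 0.007278 mg/L.
9.52 µg/L = 0.00952 mg/L.
After input B: C = (3.013·0.007278 + 0.1·0.00952) / 3.113 = 0.00735 mg/L.
After input C: C = (3.113·0.00735 + 0.136·1.67) / 3.249 = 0.07695 mg/L.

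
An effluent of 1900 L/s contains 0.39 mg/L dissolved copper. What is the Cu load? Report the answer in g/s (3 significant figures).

1900 L/s = 1.9 m³/s.
Mass flux = Q·C = 1.9 m³/s × 0.39 g/m³ = 0.741 g/s.

0.741 g/s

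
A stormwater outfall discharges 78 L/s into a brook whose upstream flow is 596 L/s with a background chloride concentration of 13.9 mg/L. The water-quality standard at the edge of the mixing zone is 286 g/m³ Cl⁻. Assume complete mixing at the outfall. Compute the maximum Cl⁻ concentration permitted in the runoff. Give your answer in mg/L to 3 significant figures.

78 L/s = 0.078 m³/s.
596 L/s = 0.596 m³/s.
Mass balance: 286·0.674 = 0.078·Cₑ + 0.596·13.9.
Cₑ = (192.8 − 8.284) / 0.078 = 2365 mg/L.

2370 mg/L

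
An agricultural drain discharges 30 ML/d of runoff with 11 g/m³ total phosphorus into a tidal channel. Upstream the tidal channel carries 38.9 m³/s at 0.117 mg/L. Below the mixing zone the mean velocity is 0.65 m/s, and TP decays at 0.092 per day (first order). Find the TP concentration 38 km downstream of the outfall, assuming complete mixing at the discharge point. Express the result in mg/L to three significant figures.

0.200 mg/L

30 ML/d = 0.3472 m³/s.
After complete mixing, C₀ = (0.3472·11 + 38.9·0.117) / 39.25 = 0.2133 mg/L.
Travel time t = 3.8e+04 m / 0.65 m/s = 5.846e+04 s = 0.6766 d.
C = 0.2133·exp(−0.092·0.6766) = 0.2133·0.9396 = 0.2004 mg/L.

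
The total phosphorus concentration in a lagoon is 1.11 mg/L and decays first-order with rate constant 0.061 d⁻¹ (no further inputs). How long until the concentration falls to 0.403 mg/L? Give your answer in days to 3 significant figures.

t = ln(C₀/C)/k = ln(1.11/0.403)/0.061 = 1.013/0.061 = 16.61 d.

16.6 d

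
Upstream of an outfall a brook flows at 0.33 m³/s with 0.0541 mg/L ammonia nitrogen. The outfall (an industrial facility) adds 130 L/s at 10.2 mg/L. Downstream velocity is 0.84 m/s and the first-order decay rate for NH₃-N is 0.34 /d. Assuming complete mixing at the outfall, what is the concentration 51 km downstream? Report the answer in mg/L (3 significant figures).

2.30 mg/L

130 L/s = 0.13 m³/s.
After complete mixing, C₀ = (0.13·10.2 + 0.33·0.0541) / 0.46 = 2.921 mg/L.
Travel time t = 5.1e+04 m / 0.84 m/s = 6.071e+04 s = 0.7027 d.
C = 2.921·exp(−0.34·0.7027) = 2.921·0.7875 = 2.301 mg/L.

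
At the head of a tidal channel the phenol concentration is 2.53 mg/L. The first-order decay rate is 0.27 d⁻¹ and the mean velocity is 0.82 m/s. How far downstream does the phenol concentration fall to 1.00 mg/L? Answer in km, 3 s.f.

244 km

From C = C₀·e^(−kt), t = ln(C₀/C)/k = ln(2.53/1.00)/0.27 = 0.9282/0.27 = 3.438 d.
Distance = v·t = 0.82 m/s × 2.97e+05 s = 2.436e+05 m = 243.6 km.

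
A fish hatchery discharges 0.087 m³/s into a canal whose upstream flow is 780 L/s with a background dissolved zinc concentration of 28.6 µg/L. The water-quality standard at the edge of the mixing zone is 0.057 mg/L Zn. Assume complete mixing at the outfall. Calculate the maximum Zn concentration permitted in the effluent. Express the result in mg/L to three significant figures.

780 L/s = 0.78 m³/s.
28.6 µg/L = 0.0286 mg/L.
Mass balance: 0.057·0.867 = 0.087·Cₑ + 0.78·0.0286.
Cₑ = (0.04942 − 0.02231) / 0.087 = 0.3116 mg/L.

0.312 mg/L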